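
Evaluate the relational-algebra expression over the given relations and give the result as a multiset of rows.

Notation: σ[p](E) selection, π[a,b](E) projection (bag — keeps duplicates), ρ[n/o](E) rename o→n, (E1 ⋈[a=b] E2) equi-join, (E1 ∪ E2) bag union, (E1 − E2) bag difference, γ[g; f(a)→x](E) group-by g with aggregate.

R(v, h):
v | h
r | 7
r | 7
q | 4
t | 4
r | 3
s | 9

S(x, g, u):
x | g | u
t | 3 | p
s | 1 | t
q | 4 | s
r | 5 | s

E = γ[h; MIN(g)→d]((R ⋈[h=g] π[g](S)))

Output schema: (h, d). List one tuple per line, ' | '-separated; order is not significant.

Per-node cardinality:
  R → 6
  S → 4
  π[g](S) → 4
  (R ⋈[h=g] π[g](S)) → 3
  γ[h; MIN(g)→d]((R ⋈[h=g] π[g](S))) → 2

== RESULT ==
h | d
3 | 3
4 | 4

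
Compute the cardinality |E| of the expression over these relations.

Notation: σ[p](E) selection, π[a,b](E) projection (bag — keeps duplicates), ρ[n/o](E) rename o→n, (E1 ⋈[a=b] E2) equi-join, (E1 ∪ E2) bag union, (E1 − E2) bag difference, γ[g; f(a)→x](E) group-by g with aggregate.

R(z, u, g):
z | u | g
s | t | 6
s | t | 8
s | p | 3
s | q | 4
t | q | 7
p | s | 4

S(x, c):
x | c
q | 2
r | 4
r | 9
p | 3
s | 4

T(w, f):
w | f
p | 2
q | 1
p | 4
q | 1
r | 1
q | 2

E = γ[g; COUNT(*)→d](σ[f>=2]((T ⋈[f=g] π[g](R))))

Row counts bottom-up:
  T → 6
  R → 6
  π[g](R) → 6
  (T ⋈[f=g] π[g](R)) → 2
  σ[f>=2]((T ⋈[f=g] π[g](R))) → 2
  γ[g; COUNT(*)→d](σ[f>=2]((T ⋈[f=g] π[g](R)))) → 1

|E| = 1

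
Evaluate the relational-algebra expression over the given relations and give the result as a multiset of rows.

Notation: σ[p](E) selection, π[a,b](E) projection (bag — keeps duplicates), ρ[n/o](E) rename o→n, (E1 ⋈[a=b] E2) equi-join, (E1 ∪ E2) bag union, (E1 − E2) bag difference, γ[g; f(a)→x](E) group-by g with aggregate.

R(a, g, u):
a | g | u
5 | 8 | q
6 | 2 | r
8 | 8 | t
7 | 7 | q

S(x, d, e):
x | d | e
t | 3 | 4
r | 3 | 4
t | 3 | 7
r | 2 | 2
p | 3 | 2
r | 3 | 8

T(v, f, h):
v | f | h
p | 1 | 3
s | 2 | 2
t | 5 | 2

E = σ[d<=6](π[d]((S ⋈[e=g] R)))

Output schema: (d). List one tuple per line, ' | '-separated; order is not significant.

Stepwise |·|:
  S → 6
  R → 4
  (S ⋈[e=g] R) → 5
  π[d]((S ⋈[e=g] R)) → 5
  σ[d<=6](π[d]((S ⋈[e=g] R))) → 5

== RESULT ==
d
2
3
3
3
3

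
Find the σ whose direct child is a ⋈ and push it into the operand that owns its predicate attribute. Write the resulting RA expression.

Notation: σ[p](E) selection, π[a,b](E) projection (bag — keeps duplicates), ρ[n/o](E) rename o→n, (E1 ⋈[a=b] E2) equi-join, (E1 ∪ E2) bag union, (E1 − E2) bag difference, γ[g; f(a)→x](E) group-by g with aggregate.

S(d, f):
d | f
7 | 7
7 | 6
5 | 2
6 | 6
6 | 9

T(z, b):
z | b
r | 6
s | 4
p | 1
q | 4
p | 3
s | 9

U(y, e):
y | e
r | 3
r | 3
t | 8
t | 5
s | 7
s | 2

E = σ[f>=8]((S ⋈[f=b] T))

σ filters on f, owned by the left side.
E' = (σ[f>=8](S) ⋈[f=b] T)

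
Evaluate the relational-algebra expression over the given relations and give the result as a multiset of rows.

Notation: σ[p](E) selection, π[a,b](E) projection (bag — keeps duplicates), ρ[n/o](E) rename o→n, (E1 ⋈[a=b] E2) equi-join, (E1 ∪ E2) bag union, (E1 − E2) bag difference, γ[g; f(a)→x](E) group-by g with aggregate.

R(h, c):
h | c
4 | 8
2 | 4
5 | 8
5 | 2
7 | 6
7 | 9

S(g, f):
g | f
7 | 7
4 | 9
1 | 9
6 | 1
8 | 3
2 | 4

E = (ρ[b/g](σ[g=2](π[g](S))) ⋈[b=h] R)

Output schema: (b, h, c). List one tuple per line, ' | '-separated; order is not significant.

Stepwise |·|:
  S → 6
  π[g](S) → 6
  σ[g=2](π[g](S)) → 1
  ρ[b/g](σ[g=2](π[g](S))) → 1
  R → 6
  (ρ[b/g](σ[g=2](π[g](S))) ⋈[b=h] R) → 1

== RESULT ==
b | h | c
2 | 2 | 4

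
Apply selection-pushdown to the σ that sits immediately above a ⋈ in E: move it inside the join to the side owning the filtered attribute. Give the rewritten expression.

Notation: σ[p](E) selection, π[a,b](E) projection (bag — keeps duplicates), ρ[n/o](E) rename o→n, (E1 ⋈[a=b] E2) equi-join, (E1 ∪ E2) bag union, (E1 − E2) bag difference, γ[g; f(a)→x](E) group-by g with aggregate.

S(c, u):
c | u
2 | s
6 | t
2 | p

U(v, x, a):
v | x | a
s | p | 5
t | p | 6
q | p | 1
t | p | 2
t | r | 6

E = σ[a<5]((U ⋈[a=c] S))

σ filters on a, owned by the left side.
E' = (σ[a<5](U) ⋈[a=c] S)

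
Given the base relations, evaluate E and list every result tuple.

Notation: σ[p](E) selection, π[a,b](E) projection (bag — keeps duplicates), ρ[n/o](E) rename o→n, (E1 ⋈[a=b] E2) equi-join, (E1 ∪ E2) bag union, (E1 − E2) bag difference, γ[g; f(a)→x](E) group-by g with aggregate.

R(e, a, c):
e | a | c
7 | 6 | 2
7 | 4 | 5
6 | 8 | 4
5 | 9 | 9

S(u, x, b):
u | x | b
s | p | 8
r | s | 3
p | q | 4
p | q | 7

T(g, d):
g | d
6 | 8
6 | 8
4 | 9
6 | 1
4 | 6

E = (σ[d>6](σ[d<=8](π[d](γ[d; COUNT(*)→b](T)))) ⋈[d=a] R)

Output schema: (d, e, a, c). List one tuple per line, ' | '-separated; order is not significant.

Row counts bottom-up:
  T → 5
  γ[d; COUNT(*)→b](T) → 4
  π[d](γ[d; COUNT(*)→b](T)) → 4
  σ[d<=8](π[d](γ[d; COUNT(*)→b](T))) → 3
  σ[d>6](σ[d<=8](π[d](γ[d; COUNT(*)→b](T)))) → 1
  R → 4
  (σ[d>6](σ[d<=8](π[d](γ[d; COUNT(*)→b](T)))) ⋈[d=a] R) → 1

== RESULT ==
d | e | a | c
8 | 6 | 8 | 4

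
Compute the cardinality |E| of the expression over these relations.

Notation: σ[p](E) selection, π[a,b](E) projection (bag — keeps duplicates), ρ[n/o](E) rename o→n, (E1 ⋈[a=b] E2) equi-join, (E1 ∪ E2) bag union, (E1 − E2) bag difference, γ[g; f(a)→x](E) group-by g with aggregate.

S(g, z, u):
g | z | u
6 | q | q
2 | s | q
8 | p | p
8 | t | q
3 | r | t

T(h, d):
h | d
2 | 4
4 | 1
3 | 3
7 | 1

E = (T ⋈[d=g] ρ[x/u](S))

Stepwise |·|:
  T → 4
  S → 5
  ρ[x/u](S) → 5
  (T ⋈[d=g] ρ[x/u](S)) → 1

|E| = 1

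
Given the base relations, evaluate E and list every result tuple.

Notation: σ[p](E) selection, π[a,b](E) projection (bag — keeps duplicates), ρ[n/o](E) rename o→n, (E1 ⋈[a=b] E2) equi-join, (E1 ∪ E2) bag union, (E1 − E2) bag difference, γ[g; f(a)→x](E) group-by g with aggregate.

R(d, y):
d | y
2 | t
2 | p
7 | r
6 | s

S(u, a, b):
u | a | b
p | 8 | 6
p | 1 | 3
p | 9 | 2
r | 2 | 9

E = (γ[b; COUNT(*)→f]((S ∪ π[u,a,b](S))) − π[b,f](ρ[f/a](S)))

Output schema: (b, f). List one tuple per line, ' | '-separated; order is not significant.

Per-node cardinality:
  S → 4
  S → 4
  π[u,a,b](S) → 4
  (S ∪ π[u,a,b](S)) → 8
  γ[b; COUNT(*)→f]((S ∪ π[u,a,b](S))) → 4
  S → 4
  ρ[f/a](S) → 4
  π[b,f](ρ[f/a](S)) → 4
  (γ[b; COUNT(*)→f]((S ∪ π[u,a,b](S))) − π[b,f](ρ[f/a](S))) → 3

== RESULT ==
b | f
2 | 2
3 | 2
6 | 2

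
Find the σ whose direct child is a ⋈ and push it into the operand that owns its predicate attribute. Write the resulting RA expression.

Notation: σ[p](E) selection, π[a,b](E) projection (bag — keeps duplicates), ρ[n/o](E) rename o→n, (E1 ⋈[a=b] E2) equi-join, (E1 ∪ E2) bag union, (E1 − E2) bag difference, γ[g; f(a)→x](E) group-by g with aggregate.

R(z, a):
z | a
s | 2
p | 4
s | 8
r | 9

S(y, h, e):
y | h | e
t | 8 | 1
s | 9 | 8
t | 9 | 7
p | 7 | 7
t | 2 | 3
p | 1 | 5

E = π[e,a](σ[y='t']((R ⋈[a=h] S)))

σ filters on y, owned by the right side.
E' = π[e,a]((R ⋈[a=h] σ[y='t'](S)))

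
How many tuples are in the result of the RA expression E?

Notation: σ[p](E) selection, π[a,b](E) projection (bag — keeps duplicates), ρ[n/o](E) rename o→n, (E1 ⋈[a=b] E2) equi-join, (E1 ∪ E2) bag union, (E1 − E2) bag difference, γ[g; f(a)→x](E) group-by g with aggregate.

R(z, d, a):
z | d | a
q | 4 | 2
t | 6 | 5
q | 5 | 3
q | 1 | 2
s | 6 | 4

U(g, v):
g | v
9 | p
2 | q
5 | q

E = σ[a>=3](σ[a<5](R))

Row counts bottom-up:
  R → 5
  σ[a<5](R) → 4
  σ[a>=3](σ[a<5](R)) → 2

|E| = 2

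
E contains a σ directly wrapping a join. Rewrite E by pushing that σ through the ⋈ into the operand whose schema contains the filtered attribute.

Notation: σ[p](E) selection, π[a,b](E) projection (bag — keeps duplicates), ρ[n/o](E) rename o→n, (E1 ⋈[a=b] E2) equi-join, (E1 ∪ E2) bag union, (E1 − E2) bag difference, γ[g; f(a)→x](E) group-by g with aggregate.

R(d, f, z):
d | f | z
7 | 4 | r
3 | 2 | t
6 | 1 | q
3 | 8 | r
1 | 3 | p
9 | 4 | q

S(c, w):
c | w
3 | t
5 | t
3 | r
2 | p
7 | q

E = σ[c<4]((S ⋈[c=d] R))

σ filters on c, owned by the left side.
E' = (σ[c<4](S) ⋈[c=d] R)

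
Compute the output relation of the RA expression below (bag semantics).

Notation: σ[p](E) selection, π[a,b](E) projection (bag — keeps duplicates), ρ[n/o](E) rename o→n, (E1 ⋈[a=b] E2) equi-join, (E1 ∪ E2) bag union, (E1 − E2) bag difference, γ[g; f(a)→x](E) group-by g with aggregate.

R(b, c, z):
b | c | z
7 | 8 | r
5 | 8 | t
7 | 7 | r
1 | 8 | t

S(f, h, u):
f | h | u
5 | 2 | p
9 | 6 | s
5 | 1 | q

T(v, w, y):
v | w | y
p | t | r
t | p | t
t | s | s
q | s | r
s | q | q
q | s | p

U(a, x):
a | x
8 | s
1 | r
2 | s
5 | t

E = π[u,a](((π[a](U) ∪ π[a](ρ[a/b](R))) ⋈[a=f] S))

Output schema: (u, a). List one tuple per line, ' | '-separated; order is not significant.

Subexpression sizes:
  U → 4
  π[a](U) → 4
  R → 4
  ρ[a/b](R) → 4
  π[a](ρ[a/b](R)) → 4
  (π[a](U) ∪ π[a](ρ[a/b](R))) → 8
  S → 3
  ((π[a](U) ∪ π[a](ρ[a/b](R))) ⋈[a=f] S) → 4
  π[u,a](((π[a](U) ∪ π[a](ρ[a/b](R))) ⋈[a=f] S)) → 4

== RESULT ==
u | a
p | 5
p | 5
q | 5
q | 5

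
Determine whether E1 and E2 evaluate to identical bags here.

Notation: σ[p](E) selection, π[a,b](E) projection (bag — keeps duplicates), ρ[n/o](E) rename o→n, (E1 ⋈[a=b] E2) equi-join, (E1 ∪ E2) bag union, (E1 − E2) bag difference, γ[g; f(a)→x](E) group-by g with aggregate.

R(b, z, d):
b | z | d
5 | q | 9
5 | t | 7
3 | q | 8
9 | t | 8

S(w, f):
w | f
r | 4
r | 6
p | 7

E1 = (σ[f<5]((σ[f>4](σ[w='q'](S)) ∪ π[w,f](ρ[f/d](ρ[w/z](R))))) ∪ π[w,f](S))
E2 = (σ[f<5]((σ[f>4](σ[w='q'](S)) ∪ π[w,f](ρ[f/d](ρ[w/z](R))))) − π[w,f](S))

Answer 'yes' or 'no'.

E1 subexpression sizes:
  S → 3
  σ[w='q'](S) → 0
  σ[f>4](σ[w='q'](S)) → 0
  R → 4
  ρ[w/z](R) → 4
  ρ[f/d](ρ[w/z](R)) → 4
  π[w,f](ρ[f/d](ρ[w/z](R))) → 4
  (σ[f>4](σ[w='q'](S)) ∪ π[w,f](ρ[f/d](ρ[w/z](R)))) → 4
  σ[f<5]((σ[f>4](σ[w='q'](S)) ∪ π[w,f](ρ[f/d](ρ[w/z](R))))) → 0
  S → 3
  π[w,f](S) → 3
  (σ[f<5]((σ[f>4](σ[w='q'](S)) ∪ π[w,f](ρ[f/d](ρ[w/z](R))))) ∪ π[w,f](S)) → 3
E2 subexpression sizes:
  S → 3
  σ[w='q'](S) → 0
  σ[f>4](σ[w='q'](S)) → 0
  R → 4
  ρ[w/z](R) → 4
  ρ[f/d](ρ[w/z](R)) → 4
  π[w,f](ρ[f/d](ρ[w/z](R))) → 4
  (σ[f>4](σ[w='q'](S)) ∪ π[w,f](ρ[f/d](ρ[w/z](R)))) → 4
  σ[f<5]((σ[f>4](σ[w='q'](S)) ∪ π[w,f](ρ[f/d](ρ[w/z](R))))) → 0
  S → 3
  π[w,f](S) → 3
  (σ[f<5]((σ[f>4](σ[w='q'](S)) ∪ π[w,f](ρ[f/d](ρ[w/z](R))))) − π[w,f](S)) → 0

E1 result:
w | f
p | 7
r | 4
r | 6
E2 result:
w | f
(0 rows)
Witness: ('r', 4) appears 1× in E1 but 0× in E2.

no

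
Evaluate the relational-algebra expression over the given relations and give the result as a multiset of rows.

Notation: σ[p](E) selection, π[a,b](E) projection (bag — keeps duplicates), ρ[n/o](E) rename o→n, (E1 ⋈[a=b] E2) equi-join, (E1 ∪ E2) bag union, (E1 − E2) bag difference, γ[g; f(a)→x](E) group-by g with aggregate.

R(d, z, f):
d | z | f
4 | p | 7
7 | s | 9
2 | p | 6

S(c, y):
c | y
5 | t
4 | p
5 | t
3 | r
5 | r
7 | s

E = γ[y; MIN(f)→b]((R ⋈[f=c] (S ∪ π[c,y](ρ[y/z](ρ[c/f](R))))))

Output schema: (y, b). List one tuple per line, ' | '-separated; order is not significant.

Row counts bottom-up:
  R → 3
  S → 6
  R → 3
  ρ[c/f](R) → 3
  ρ[y/z](ρ[c/f](R)) → 3
  π[c,y](ρ[y/z](ρ[c/f](R))) → 3
  (S ∪ π[c,y](ρ[y/z](ρ[c/f](R)))) → 9
  (R ⋈[f=c] (S ∪ π[c,y](ρ[y/z](ρ[c/f](R))))) → 4
  γ[y; MIN(f)→b]((R ⋈[f=c] (S ∪ π[c,y](ρ[y/z](ρ[c/f](R)))))) → 2

== RESULT ==
y | b
p | 6
s | 7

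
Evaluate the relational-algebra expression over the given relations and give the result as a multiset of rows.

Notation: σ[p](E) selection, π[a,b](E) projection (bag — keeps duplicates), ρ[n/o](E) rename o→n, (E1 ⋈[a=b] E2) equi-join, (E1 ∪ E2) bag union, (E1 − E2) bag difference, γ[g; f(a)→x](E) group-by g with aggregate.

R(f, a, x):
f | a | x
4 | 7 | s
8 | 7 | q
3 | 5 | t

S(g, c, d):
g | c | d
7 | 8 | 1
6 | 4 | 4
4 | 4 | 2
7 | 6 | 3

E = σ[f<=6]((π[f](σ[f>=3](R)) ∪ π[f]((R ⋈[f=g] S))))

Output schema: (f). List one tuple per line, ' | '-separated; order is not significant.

Stepwise |·|:
  R → 3
  σ[f>=3](R) → 3
  π[f](σ[f>=3](R)) → 3
  R → 3
  S → 4
  (R ⋈[f=g] S) → 1
  π[f]((R ⋈[f=g] S)) → 1
  (π[f](σ[f>=3](R)) ∪ π[f]((R ⋈[f=g] S))) → 4
  σ[f<=6]((π[f](σ[f>=3](R)) ∪ π[f]((R ⋈[f=g] S)))) → 3

== RESULT ==
f
3
4
4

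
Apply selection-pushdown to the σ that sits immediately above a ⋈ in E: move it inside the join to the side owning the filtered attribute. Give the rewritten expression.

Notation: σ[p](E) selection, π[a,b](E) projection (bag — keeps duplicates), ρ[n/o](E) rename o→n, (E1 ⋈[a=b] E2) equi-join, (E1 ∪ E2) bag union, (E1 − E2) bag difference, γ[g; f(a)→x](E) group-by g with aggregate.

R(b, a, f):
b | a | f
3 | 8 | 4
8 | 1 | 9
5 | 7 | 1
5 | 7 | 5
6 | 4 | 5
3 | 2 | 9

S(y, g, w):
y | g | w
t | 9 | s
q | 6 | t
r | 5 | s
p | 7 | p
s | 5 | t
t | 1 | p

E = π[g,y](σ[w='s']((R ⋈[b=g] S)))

σ filters on w, owned by the right side.
E' = π[g,y]((R ⋈[b=g] σ[w='s'](S)))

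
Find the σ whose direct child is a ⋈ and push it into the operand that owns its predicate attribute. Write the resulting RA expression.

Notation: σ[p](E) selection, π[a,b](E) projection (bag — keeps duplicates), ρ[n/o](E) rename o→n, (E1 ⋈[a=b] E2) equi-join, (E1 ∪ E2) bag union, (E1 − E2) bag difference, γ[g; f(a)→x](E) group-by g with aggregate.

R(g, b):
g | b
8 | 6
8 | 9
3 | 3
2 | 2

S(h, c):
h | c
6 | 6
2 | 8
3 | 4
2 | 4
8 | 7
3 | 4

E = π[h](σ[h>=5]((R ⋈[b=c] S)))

σ filters on h, owned by the right side.
E' = π[h]((R ⋈[b=c] σ[h>=5](S)))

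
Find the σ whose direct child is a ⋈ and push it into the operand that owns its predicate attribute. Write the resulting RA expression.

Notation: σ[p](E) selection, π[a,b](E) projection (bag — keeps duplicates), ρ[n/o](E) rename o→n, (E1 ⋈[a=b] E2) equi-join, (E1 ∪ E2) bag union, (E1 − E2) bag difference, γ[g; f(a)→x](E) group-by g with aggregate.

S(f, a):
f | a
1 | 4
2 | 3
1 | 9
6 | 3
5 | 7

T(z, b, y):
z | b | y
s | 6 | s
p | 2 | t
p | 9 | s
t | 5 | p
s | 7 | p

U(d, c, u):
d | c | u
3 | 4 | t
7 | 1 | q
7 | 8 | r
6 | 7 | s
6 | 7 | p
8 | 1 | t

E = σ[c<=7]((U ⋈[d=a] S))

σ filters on c, owned by the left side.
E' = (σ[c<=7](U) ⋈[d=a] S)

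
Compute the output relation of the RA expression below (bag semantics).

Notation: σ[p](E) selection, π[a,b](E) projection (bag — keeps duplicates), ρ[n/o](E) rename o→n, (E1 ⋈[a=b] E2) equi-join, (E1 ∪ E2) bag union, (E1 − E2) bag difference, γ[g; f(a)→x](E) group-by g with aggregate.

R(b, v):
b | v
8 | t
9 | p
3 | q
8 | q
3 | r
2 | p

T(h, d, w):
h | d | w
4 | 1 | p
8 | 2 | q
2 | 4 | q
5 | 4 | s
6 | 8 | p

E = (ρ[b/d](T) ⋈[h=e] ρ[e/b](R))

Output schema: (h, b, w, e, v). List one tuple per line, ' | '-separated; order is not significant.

Row counts bottom-up:
  T → 5
  ρ[b/d](T) → 5
  R → 6
  ρ[e/b](R) → 6
  (ρ[b/d](T) ⋈[h=e] ρ[e/b](R)) → 3

== RESULT ==
h | b | w | e | v
2 | 4 | q | 2 | p
8 | 2 | q | 8 | q
8 | 2 | q | 8 | t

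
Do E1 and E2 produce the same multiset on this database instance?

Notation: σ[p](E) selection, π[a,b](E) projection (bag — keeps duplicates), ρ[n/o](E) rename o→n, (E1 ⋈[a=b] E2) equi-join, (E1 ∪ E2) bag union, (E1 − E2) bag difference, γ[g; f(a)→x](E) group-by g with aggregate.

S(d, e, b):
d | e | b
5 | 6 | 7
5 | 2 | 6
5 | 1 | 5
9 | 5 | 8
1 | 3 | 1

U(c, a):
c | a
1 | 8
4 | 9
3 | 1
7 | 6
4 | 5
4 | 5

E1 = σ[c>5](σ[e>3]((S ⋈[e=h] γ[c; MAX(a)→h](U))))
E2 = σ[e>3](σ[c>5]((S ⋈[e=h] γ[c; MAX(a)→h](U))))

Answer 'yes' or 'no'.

E1 subexpression sizes:
  S → 5
  U → 6
  γ[c; MAX(a)→h](U) → 4
  (S ⋈[e=h] γ[c; MAX(a)→h](U)) → 2
  σ[e>3]((S ⋈[e=h] γ[c; MAX(a)→h](U))) → 1
  σ[c>5](σ[e>3]((S ⋈[e=h] γ[c; MAX(a)→h](U)))) → 1
E2 subexpression sizes:
  S → 5
  U → 6
  γ[c; MAX(a)→h](U) → 4
  (S ⋈[e=h] γ[c; MAX(a)→h](U)) → 2
  σ[c>5]((S ⋈[e=h] γ[c; MAX(a)→h](U))) → 1
  σ[e>3](σ[c>5]((S ⋈[e=h] γ[c; MAX(a)→h](U)))) → 1

E1 and E2 produce the same multiset:
d | e | b | c | h
5 | 6 | 7 | 7 | 6

yes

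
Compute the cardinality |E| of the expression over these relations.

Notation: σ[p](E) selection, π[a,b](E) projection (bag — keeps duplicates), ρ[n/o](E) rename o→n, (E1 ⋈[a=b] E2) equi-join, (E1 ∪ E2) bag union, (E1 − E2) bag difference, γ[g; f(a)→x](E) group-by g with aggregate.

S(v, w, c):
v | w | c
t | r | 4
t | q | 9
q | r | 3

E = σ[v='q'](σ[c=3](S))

Subexpression sizes:
  S → 3
  σ[c=3](S) → 1
  σ[v='q'](σ[c=3](S)) → 1

|E| = 1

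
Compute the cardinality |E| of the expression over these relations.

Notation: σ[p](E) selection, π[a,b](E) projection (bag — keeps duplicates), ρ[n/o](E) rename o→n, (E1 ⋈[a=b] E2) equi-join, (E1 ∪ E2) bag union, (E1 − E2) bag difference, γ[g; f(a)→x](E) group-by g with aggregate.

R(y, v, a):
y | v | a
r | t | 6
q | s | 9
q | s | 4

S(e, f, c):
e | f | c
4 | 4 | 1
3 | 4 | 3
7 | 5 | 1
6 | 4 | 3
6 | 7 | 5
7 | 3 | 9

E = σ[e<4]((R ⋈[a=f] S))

Stepwise |·|:
  R → 3
  S → 6
  (R ⋈[a=f] S) → 3
  σ[e<4]((R ⋈[a=f] S)) → 1

|E| = 1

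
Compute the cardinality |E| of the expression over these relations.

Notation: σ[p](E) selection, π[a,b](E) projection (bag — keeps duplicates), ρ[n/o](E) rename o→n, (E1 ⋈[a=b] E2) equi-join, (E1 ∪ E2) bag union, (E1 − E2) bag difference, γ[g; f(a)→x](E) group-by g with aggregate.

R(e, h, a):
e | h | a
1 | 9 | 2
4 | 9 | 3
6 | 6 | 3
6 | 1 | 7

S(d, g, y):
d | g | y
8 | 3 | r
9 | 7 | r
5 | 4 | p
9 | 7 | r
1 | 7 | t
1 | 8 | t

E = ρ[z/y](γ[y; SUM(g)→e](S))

Subexpression sizes:
  S → 6
  γ[y; SUM(g)→e](S) → 3
  ρ[z/y](γ[y; SUM(g)→e](S)) → 3

|E| = 3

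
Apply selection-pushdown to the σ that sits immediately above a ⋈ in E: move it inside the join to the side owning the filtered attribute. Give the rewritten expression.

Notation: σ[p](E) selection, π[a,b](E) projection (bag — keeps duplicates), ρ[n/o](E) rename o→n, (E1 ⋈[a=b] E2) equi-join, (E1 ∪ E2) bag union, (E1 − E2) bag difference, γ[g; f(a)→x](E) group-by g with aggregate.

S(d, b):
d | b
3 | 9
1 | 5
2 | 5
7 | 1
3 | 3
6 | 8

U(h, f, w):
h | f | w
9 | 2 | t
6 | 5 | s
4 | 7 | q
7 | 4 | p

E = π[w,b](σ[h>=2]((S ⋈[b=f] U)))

σ filters on h, owned by the right side.
E' = π[w,b]((S ⋈[b=f] σ[h>=2](U)))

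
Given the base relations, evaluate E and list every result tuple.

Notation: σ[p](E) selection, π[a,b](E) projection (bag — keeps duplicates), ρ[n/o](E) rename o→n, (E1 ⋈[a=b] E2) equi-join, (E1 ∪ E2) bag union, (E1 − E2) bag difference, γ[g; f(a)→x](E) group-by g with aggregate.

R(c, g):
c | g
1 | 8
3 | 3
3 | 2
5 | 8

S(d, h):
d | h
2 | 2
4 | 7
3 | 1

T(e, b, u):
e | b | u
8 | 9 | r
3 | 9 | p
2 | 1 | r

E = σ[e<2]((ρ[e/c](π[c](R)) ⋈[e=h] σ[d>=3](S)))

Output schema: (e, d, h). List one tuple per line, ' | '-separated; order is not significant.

Stepwise |·|:
  R → 4
  π[c](R) → 4
  ρ[e/c](π[c](R)) → 4
  S → 3
  σ[d>=3](S) → 2
  (ρ[e/c](π[c](R)) ⋈[e=h] σ[d>=3](S)) → 1
  σ[e<2]((ρ[e/c](π[c](R)) ⋈[e=h] σ[d>=3](S))) → 1

== RESULT ==
e | d | h
1 | 3 | 1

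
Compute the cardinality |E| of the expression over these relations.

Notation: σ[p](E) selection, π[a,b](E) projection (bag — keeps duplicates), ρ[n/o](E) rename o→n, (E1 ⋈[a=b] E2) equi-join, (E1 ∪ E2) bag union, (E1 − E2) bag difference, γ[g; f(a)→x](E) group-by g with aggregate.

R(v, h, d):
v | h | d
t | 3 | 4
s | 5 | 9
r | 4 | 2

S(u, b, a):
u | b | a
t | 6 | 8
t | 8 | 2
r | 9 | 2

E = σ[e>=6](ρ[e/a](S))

Stepwise |·|:
  S → 3
  ρ[e/a](S) → 3
  σ[e>=6](ρ[e/a](S)) → 1

|E| = 1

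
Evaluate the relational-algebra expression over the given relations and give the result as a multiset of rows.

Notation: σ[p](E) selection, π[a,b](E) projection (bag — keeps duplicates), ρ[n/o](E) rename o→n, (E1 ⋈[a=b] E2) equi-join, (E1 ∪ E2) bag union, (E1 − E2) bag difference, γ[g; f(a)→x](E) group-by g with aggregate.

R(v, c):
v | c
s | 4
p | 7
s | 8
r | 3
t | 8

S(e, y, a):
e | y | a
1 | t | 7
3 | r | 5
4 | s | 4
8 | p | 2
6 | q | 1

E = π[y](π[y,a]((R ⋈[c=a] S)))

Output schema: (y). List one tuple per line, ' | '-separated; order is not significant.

Stepwise |·|:
  R → 5
  S → 5
  (R ⋈[c=a] S) → 2
  π[y,a]((R ⋈[c=a] S)) → 2
  π[y](π[y,a]((R ⋈[c=a] S))) → 2

== RESULT ==
y
s
t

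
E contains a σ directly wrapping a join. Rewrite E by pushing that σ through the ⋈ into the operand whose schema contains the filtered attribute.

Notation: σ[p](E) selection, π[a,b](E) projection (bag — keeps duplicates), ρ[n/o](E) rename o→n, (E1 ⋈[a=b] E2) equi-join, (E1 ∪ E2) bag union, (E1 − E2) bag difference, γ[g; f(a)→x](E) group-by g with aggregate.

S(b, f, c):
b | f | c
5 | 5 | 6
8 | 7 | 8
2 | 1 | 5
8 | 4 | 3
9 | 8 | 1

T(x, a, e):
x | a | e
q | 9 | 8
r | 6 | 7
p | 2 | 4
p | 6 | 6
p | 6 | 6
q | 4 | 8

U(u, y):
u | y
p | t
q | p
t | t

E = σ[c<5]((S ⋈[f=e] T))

σ filters on c, owned by the left side.
E' = (σ[c<5](S) ⋈[f=e] T)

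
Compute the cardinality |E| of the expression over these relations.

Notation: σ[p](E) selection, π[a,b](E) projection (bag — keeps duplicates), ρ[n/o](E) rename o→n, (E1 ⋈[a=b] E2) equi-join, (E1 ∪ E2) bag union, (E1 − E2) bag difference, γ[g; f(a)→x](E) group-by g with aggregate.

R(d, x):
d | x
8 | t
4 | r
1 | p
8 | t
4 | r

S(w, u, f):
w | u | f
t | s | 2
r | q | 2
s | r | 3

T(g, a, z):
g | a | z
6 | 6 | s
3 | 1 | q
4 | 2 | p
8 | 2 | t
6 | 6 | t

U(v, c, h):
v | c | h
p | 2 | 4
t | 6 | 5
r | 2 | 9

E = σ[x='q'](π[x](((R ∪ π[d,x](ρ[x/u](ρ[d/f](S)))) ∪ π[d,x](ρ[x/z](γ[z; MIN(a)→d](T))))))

Per-node cardinality:
  R → 5
  S → 3
  ρ[d/f](S) → 3
  ρ[x/u](ρ[d/f](S)) → 3
  π[d,x](ρ[x/u](ρ[d/f](S))) → 3
  (R ∪ π[d,x](ρ[x/u](ρ[d/f](S)))) → 8
  T → 5
  γ[z; MIN(a)→d](T) → 4
  ρ[x/z](γ[z; MIN(a)→d](T)) → 4
  π[d,x](ρ[x/z](γ[z; MIN(a)→d](T))) → 4
  ((R ∪ π[d,x](ρ[x/u](ρ[d/f](S)))) ∪ π[d,x](ρ[x/z](γ[z; MIN(a)→d](T)))) → 12
  π[x](((R ∪ π[d,x](ρ[x/u](ρ[d/f](S)))) ∪ π[d,x](ρ[x/z](γ[z; MIN(a)→d](T))))) → 12
  σ[x='q'](π[x](((R ∪ π[d,x](ρ[x/u](ρ[d/f](S)))) ∪ π[d,x](ρ[x/z](γ[z; MIN(a)→d](T)))))) → 2

|E| = 2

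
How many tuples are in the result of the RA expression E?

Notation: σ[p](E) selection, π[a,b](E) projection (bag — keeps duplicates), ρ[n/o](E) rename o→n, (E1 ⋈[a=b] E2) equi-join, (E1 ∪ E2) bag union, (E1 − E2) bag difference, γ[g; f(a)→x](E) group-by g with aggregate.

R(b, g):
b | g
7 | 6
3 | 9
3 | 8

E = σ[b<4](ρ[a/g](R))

Row counts bottom-up:
  R → 3
  ρ[a/g](R) → 3
  σ[b<4](ρ[a/g](R)) → 2

|E| = 2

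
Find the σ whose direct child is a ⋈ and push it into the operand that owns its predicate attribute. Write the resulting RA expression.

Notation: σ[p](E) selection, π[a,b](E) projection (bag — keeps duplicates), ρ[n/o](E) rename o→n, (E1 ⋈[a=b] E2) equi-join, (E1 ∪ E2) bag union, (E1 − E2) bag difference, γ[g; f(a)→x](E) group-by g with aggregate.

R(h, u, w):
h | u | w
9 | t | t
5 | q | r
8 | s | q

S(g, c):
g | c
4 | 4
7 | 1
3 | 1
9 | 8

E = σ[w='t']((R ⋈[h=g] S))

σ filters on w, owned by the left side.
E' = (σ[w='t'](R) ⋈[h=g] S)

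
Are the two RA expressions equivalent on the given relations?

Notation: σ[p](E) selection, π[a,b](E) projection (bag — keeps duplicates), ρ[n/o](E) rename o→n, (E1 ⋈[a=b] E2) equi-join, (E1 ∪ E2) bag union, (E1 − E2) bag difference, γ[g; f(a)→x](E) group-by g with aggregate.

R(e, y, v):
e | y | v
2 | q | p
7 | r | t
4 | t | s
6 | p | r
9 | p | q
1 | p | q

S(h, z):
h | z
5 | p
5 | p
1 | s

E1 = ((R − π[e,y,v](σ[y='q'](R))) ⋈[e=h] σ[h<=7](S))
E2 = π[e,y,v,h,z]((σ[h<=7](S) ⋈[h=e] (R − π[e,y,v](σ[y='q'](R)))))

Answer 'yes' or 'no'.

E1 subexpression sizes:
  R → 6
  R → 6
  σ[y='q'](R) → 1
  π[e,y,v](σ[y='q'](R)) → 1
  (R − π[e,y,v](σ[y='q'](R))) → 5
  S → 3
  σ[h<=7](S) → 3
  ((R − π[e,y,v](σ[y='q'](R))) ⋈[e=h] σ[h<=7](S)) → 1
E2 subexpression sizes:
  S → 3
  σ[h<=7](S) → 3
  R → 6
  R → 6
  σ[y='q'](R) → 1
  π[e,y,v](σ[y='q'](R)) → 1
  (R − π[e,y,v](σ[y='q'](R))) → 5
  (σ[h<=7](S) ⋈[h=e] (R − π[e,y,v](σ[y='q'](R)))) → 1
  π[e,y,v,h,z]((σ[h<=7](S) ⋈[h=e] (R − π[e,y,v](σ[y='q'](R))))) → 1

E1 and E2 produce the same multiset:
e | y | v | h | z
1 | p | q | 1 | s

yes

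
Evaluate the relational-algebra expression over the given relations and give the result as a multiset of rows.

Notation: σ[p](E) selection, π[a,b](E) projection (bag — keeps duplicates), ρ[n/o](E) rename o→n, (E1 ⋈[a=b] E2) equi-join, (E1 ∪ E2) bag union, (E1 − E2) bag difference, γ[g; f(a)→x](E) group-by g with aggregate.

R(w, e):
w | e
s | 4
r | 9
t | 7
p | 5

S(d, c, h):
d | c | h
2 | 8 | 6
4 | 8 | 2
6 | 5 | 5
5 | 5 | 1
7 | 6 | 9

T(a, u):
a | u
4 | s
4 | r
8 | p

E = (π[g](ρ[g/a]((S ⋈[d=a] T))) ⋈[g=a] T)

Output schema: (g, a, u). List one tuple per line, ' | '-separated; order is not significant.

Per-node cardinality:
  S → 5
  T → 3
  (S ⋈[d=a] T) → 2
  ρ[g/a]((S ⋈[d=a] T)) → 2
  π[g](ρ[g/a]((S ⋈[d=a] T))) → 2
  T → 3
  (π[g](ρ[g/a]((S ⋈[d=a] T))) ⋈[g=a] T) → 4

== RESULT ==
g | a | u
4 | 4 | r
4 | 4 | r
4 | 4 | s
4 | 4 | s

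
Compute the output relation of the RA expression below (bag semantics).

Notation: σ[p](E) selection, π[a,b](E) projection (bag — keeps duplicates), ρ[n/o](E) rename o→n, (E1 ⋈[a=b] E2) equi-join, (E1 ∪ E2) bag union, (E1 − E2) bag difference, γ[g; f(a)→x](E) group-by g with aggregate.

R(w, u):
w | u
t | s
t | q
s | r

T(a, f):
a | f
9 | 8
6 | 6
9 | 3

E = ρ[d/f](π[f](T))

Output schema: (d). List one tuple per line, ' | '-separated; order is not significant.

Row counts bottom-up:
  T → 3
  π[f](T) → 3
  ρ[d/f](π[f](T)) → 3

== RESULT ==
d
3
6
8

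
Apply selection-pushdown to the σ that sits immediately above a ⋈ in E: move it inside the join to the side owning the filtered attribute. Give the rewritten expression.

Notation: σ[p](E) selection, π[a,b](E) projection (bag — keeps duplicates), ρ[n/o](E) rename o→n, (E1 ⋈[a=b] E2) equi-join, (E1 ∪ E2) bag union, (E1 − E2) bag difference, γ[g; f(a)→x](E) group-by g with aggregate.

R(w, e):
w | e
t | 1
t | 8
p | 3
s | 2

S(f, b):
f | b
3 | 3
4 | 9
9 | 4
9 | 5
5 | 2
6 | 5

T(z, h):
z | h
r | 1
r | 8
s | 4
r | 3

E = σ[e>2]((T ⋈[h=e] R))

σ filters on e, owned by the right side.
E' = (T ⋈[h=e] σ[e>2](R))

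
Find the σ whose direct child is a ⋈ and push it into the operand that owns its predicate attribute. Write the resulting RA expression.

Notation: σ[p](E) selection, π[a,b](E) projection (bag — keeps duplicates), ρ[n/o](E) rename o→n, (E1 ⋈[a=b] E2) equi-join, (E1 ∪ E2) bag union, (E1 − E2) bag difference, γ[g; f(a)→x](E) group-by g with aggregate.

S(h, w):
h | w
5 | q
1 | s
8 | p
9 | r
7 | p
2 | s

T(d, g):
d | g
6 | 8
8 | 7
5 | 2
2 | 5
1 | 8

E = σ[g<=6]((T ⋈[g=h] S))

σ filters on g, owned by the left side.
E' = (σ[g<=6](T) ⋈[g=h] S)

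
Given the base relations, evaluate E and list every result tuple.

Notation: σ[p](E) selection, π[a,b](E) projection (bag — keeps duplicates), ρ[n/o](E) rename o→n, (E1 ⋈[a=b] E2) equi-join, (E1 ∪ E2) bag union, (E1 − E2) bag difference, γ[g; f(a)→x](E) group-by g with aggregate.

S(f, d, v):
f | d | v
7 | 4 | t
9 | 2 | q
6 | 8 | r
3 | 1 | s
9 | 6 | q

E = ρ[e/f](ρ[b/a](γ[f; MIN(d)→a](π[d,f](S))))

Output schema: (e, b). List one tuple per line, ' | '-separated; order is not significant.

Stepwise |·|:
  S → 5
  π[d,f](S) → 5
  γ[f; MIN(d)→a](π[d,f](S)) → 4
  ρ[b/a](γ[f; MIN(d)→a](π[d,f](S))) → 4
  ρ[e/f](ρ[b/a](γ[f; MIN(d)→a](π[d,f](S)))) → 4

== RESULT ==
e | b
3 | 1
6 | 8
7 | 4
9 | 2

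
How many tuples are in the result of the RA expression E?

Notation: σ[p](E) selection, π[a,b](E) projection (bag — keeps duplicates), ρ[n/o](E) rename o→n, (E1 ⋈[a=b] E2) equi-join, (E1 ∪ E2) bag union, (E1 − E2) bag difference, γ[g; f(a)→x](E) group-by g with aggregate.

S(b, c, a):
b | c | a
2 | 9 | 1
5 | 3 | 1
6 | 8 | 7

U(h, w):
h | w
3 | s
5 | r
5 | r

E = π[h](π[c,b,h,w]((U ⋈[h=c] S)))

Subexpression sizes:
  U → 3
  S → 3
  (U ⋈[h=c] S) → 1
  π[c,b,h,w]((U ⋈[h=c] S)) → 1
  π[h](π[c,b,h,w]((U ⋈[h=c] S))) → 1

|E| = 1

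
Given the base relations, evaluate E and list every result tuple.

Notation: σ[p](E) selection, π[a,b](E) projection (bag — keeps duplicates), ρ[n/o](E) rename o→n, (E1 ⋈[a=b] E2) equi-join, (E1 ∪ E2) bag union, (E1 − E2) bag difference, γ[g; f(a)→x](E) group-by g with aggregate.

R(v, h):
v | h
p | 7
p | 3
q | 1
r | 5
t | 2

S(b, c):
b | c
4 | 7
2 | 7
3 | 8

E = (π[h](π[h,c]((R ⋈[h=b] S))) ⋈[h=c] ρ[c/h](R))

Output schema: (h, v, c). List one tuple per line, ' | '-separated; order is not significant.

Subexpression sizes:
  R → 5
  S → 3
  (R ⋈[h=b] S) → 2
  π[h,c]((R ⋈[h=b] S)) → 2
  π[h](π[h,c]((R ⋈[h=b] S))) → 2
  R → 5
  ρ[c/h](R) → 5
  (π[h](π[h,c]((R ⋈[h=b] S))) ⋈[h=c] ρ[c/h](R)) → 2

== RESULT ==
h | v | c
2 | t | 2
3 | p | 3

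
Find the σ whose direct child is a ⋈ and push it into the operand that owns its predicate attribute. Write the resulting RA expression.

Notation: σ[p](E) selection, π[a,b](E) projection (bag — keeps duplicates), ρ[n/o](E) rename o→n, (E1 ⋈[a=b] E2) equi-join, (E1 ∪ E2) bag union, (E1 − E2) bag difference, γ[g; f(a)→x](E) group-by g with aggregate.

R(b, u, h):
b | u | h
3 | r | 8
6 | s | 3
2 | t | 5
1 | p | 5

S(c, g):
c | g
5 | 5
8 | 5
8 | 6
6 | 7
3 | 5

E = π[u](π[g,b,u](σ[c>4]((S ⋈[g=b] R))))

σ filters on c, owned by the left side.
E' = π[u](π[g,b,u]((σ[c>4](S) ⋈[g=b] R)))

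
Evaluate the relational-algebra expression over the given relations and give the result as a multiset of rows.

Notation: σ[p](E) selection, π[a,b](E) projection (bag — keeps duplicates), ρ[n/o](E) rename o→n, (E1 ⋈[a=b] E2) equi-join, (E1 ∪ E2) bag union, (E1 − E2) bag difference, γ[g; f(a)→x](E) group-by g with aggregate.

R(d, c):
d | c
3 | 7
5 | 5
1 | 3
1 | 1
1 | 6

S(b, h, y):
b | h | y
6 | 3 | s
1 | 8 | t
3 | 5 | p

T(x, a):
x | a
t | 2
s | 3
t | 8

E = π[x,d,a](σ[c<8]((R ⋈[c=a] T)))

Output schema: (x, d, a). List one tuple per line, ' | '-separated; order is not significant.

Stepwise |·|:
  R → 5
  T → 3
  (R ⋈[c=a] T) → 1
  σ[c<8]((R ⋈[c=a] T)) → 1
  π[x,d,a](σ[c<8]((R ⋈[c=a] T))) → 1

== RESULT ==
x | d | a
s | 1 | 3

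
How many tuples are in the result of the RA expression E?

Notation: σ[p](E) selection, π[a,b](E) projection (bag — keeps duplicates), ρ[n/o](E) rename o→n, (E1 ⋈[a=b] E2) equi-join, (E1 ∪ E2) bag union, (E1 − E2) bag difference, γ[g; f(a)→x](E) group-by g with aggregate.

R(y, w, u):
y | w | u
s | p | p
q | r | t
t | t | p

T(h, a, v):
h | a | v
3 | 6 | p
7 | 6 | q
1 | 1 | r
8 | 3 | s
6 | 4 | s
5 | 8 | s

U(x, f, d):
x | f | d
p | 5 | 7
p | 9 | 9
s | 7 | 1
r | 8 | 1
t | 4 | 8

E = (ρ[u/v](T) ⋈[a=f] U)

Stepwise |·|:
  T → 6
  ρ[u/v](T) → 6
  U → 5
  (ρ[u/v](T) ⋈[a=f] U) → 2

|E| = 2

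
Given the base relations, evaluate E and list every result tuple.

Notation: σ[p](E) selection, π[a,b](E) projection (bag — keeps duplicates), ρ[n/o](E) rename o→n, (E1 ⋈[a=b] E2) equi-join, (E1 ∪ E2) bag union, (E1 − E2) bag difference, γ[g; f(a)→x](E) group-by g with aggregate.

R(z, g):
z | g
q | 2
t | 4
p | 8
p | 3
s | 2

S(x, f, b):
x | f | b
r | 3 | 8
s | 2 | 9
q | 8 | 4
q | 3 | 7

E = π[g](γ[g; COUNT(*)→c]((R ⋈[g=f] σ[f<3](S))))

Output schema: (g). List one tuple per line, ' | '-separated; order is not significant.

Subexpression sizes:
  R → 5
  S → 4
  σ[f<3](S) → 1
  (R ⋈[g=f] σ[f<3](S)) → 2
  γ[g; COUNT(*)→c]((R ⋈[g=f] σ[f<3](S))) → 1
  π[g](γ[g; COUNT(*)→c]((R ⋈[g=f] σ[f<3](S)))) → 1

== RESULT ==
g
2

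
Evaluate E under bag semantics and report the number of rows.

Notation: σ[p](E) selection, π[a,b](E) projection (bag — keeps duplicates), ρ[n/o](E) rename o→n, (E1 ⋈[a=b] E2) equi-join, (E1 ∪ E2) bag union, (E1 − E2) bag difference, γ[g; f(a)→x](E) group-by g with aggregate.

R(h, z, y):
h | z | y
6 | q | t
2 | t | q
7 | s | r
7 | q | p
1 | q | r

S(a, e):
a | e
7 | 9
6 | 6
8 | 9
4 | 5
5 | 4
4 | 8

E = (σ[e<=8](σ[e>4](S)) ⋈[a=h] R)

Stepwise |·|:
  S → 6
  σ[e>4](S) → 5
  σ[e<=8](σ[e>4](S)) → 3
  R → 5
  (σ[e<=8](σ[e>4](S)) ⋈[a=h] R) → 1

|E| = 1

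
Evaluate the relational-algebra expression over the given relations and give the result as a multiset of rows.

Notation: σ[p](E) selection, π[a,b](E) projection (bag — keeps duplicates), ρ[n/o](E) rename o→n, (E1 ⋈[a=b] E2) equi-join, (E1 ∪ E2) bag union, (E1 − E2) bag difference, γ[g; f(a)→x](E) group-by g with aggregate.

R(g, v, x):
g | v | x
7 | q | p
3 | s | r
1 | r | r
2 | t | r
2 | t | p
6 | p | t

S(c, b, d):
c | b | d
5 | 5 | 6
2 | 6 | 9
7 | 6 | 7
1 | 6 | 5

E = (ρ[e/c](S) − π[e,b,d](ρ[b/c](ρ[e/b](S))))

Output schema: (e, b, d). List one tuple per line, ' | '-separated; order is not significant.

Row counts bottom-up:
  S → 4
  ρ[e/c](S) → 4
  S → 4
  ρ[e/b](S) → 4
  ρ[b/c](ρ[e/b](S)) → 4
  π[e,b,d](ρ[b/c](ρ[e/b](S))) → 4
  (ρ[e/c](S) − π[e,b,d](ρ[b/c](ρ[e/b](S)))) → 3

== RESULT ==
e | b | d
1 | 6 | 5
2 | 6 | 9
7 | 6 | 7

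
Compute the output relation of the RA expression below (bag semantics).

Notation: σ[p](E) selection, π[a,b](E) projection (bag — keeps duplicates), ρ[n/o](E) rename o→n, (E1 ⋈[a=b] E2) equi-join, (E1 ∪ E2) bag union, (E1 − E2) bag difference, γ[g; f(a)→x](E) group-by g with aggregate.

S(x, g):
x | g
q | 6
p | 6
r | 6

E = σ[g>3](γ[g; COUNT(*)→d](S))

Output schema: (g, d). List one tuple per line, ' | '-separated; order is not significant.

Per-node cardinality:
  S → 3
  γ[g; COUNT(*)→d](S) → 1
  σ[g>3](γ[g; COUNT(*)→d](S)) → 1

== RESULT ==
g | d
6 | 3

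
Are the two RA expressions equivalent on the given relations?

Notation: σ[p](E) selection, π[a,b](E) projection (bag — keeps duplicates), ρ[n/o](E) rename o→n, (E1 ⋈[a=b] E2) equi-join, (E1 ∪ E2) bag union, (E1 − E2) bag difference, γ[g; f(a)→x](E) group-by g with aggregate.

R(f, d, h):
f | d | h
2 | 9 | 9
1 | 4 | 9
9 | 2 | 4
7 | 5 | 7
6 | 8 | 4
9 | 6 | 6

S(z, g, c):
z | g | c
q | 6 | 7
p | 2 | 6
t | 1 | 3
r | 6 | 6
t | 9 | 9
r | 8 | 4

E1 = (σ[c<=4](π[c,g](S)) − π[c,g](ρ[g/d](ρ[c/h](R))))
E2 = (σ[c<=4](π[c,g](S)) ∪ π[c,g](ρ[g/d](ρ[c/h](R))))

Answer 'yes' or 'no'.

E1 per-node cardinality:
  S → 6
  π[c,g](S) → 6
  σ[c<=4](π[c,g](S)) → 2
  R → 6
  ρ[c/h](R) → 6
  ρ[g/d](ρ[c/h](R)) → 6
  π[c,g](ρ[g/d](ρ[c/h](R))) → 6
  (σ[c<=4](π[c,g](S)) − π[c,g](ρ[g/d](ρ[c/h](R)))) → 1
E2 per-node cardinality:
  S → 6
  π[c,g](S) → 6
  σ[c<=4](π[c,g](S)) → 2
  R → 6
  ρ[c/h](R) → 6
  ρ[g/d](ρ[c/h](R)) → 6
  π[c,g](ρ[g/d](ρ[c/h](R))) → 6
  (σ[c<=4](π[c,g](S)) ∪ π[c,g](ρ[g/d](ρ[c/h](R)))) → 8

E1 result:
c | g
3 | 1
E2 result:
c | g
3 | 1
4 | 2
4 | 8
4 | 8
6 | 6
7 | 5
9 | 4
9 | 9
Witness: (9, 9) appears 0× in E1 but 1× in E2.

no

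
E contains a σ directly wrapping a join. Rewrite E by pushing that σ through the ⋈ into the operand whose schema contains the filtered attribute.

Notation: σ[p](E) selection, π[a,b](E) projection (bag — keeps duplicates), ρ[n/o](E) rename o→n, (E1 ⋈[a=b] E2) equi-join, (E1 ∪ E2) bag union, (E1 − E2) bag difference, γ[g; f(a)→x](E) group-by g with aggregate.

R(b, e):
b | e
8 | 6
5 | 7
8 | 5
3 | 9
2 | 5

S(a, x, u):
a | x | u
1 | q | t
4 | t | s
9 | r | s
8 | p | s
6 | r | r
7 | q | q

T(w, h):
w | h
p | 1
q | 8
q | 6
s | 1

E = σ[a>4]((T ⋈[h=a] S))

σ filters on a, owned by the right side.
E' = (T ⋈[h=a] σ[a>4](S))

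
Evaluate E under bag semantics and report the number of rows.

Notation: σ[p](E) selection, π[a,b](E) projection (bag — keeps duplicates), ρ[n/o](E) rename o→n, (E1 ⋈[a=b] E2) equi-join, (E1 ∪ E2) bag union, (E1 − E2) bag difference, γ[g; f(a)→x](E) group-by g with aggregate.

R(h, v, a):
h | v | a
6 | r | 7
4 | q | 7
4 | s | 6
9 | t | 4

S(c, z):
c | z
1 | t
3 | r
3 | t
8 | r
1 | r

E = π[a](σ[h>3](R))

Per-node cardinality:
  R → 4
  σ[h>3](R) → 4
  π[a](σ[h>3](R)) → 4

|E| = 4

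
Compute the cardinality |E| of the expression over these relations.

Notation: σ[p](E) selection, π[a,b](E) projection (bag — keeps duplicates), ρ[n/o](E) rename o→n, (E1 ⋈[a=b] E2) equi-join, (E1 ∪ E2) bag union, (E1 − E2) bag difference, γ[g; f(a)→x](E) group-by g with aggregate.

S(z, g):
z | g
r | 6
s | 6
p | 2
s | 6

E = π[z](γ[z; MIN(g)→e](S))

Stepwise |·|:
  S → 4
  γ[z; MIN(g)→e](S) → 3
  π[z](γ[z; MIN(g)→e](S)) → 3

|E| = 3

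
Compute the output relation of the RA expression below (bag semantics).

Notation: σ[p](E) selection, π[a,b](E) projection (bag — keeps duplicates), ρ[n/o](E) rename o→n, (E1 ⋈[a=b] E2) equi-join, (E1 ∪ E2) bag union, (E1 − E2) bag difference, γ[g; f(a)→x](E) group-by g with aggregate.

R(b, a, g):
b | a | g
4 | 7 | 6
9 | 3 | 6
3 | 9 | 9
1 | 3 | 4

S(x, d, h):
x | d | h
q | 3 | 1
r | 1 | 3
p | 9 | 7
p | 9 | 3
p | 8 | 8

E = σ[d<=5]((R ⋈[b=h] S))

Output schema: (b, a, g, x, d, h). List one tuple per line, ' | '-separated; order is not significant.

Per-node cardinality:
  R → 4
  S → 5
  (R ⋈[b=h] S) → 3
  σ[d<=5]((R ⋈[b=h] S)) → 2

== RESULT ==
b | a | g | x | d | h
1 | 3 | 4 | q | 3 | 1
3 | 9 | 9 | r | 1 | 3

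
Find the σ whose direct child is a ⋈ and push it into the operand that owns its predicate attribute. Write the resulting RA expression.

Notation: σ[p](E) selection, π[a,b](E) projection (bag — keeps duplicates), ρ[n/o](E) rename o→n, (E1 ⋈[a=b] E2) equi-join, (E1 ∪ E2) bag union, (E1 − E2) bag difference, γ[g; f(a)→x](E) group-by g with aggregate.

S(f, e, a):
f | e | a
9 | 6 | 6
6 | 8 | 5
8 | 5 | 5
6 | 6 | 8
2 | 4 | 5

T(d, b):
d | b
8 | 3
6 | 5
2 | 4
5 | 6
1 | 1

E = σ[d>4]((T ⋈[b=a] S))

σ filters on d, owned by the left side.
E' = (σ[d>4](T) ⋈[b=a] S)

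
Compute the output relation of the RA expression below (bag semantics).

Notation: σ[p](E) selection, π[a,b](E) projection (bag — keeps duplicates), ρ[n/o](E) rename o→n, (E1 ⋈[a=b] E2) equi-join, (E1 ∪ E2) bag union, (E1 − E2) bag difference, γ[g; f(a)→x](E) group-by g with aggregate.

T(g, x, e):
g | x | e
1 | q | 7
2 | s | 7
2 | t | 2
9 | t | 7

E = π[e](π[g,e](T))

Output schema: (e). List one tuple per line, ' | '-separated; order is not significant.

Per-node cardinality:
  T → 4
  π[g,e](T) → 4
  π[e](π[g,e](T)) → 4

== RESULT ==
e
2
7
7
7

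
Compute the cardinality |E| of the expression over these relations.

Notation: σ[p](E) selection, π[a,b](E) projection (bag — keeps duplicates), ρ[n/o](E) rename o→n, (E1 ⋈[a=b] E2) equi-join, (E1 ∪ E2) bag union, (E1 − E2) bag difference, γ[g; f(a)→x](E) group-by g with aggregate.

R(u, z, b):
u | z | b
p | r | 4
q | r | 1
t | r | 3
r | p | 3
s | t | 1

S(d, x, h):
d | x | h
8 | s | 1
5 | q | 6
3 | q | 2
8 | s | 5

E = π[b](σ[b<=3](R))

Subexpression sizes:
  R → 5
  σ[b<=3](R) → 4
  π[b](σ[b<=3](R)) → 4

|E| = 4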